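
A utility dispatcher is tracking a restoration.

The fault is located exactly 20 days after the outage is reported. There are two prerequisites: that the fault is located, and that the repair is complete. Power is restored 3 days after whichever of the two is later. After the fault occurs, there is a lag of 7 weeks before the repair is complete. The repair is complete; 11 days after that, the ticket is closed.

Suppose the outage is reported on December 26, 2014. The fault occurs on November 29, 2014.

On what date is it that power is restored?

January 20, 2015

The outage is reported: Dec 26, 2014.
The fault is located: Dec 26, 2014 + 20 days = Jan 15, 2015.
The fault occurs: Nov 29, 2014.
The repair is complete: Nov 29, 2014 + 7 weeks = Jan 17, 2015.
Both prerequisites met — the fault is located (Jan 15, 2015), the repair is complete (Jan 17, 2015); the later is Jan 17, 2015.
Power is restored: Jan 17, 2015 + 3 days = Jan 20, 2015.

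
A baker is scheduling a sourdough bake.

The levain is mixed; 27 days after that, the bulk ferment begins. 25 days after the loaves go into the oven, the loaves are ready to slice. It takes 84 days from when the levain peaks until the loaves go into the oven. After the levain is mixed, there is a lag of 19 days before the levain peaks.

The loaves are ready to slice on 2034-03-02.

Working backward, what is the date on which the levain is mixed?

2033-10-25

The loaves are ready to slice: Mar 2, 2034.
The loaves go into the oven: Mar 2, 2034 − 25 days = Feb 5, 2034.
The levain peaks: Feb 5, 2034 − 84 days = Nov 13, 2033.
The levain is mixed: Nov 13, 2033 − 19 days = Oct 25, 2033.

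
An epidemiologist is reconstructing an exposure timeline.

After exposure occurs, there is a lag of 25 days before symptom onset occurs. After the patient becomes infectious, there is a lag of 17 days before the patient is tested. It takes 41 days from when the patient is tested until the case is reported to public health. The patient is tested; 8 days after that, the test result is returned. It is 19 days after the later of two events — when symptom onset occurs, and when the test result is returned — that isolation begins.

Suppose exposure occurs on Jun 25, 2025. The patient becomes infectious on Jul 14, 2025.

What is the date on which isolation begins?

Exposure occurs: Jun 25, 2025.
Symptom onset occurs: Jun 25, 2025 + 25 days = Jul 20, 2025.
The patient becomes infectious: Jul 14, 2025.
The patient is tested: Jul 14, 2025 + 17 days = Jul 31, 2025.
The test result is returned: Jul 31, 2025 + 8 days = Aug 8, 2025.
Both prerequisites met — symptom onset occurs (Jul 20, 2025), the test result is returned (Aug 8, 2025); the later is Aug 8, 2025.
Isolation begins: Aug 8, 2025 + 19 days = Aug 27, 2025.

Aug 27, 2025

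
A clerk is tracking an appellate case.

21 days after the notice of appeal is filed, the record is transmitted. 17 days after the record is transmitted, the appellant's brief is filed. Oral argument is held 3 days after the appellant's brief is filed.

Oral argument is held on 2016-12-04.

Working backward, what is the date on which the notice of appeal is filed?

Oral argument is held: Dec 4, 2016.
The appellant's brief is filed: Dec 4, 2016 − 3 days = Dec 1, 2016.
The record is transmitted: Dec 1, 2016 − 17 days = Nov 14, 2016.
The notice of appeal is filed: Nov 14, 2016 − 21 days = Oct 24, 2016.

2016-10-24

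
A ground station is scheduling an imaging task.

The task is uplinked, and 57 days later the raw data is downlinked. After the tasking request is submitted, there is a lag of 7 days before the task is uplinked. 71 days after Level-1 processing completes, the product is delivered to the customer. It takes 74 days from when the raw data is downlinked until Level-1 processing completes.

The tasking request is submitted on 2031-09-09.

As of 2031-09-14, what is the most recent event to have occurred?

The tasking request is submitted

The tasking request is submitted: Sep 9, 2031.
The task is uplinked: Sep 9, 2031 + 7 days = Sep 16, 2031.
The raw data is downlinked: Sep 16, 2031 + 57 days = Nov 12, 2031.
Level-1 processing completes: Nov 12, 2031 + 74 days = Jan 25, 2032.
The product is delivered to the customer: Jan 25, 2032 + 71 days = Apr 5, 2032.
Sep 14, 2031 falls between when the tasking request is submitted (Sep 9, 2031) and when the task is uplinked (Sep 16, 2031).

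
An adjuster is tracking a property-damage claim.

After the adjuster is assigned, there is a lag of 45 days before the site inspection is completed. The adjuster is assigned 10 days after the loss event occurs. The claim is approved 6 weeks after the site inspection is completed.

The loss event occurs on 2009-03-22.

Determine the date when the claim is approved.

The loss event occurs: Mar 22, 2009.
The adjuster is assigned: Mar 22, 2009 + 10 days = Apr 1, 2009.
The site inspection is completed: Apr 1, 2009 + 45 days = May 16, 2009.
The claim is approved: May 16, 2009 + 6 weeks = Jun 27, 2009.

2009-06-27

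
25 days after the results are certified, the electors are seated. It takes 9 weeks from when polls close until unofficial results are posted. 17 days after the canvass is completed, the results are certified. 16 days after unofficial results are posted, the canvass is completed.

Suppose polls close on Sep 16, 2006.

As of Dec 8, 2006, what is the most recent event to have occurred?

Polls close: Sep 16, 2006.
Unofficial results are posted: Sep 16, 2006 + 9 weeks = Nov 18, 2006.
The canvass is completed: Nov 18, 2006 + 16 days = Dec 4, 2006.
The results are certified: Dec 4, 2006 + 17 days = Dec 21, 2006.
The electors are seated: Dec 21, 2006 + 25 days = Jan 15, 2007.
Dec 8, 2006 falls between when the canvass is completed (Dec 4, 2006) and when the results are certified (Dec 21, 2006).

The canvass is completed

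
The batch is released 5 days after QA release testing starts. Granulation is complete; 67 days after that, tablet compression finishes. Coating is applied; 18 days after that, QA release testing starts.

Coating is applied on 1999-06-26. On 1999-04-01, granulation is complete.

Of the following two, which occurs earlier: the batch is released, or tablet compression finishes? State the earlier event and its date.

Tablet compression finishes — 1999-06-07

Coating is applied: Jun 26, 1999.
QA release testing starts: Jun 26, 1999 + 18 days = Jul 14, 1999.
The batch is released: Jul 14, 1999 + 5 days = Jul 19, 1999.
Granulation is complete: Apr 1, 1999.
Tablet compression finishes: Apr 1, 1999 + 67 days = Jun 7, 1999.
Comparing: the batch is released on Jul 19, 1999 vs tablet compression finishes on Jun 7, 1999. Earlier: tablet compression finishes.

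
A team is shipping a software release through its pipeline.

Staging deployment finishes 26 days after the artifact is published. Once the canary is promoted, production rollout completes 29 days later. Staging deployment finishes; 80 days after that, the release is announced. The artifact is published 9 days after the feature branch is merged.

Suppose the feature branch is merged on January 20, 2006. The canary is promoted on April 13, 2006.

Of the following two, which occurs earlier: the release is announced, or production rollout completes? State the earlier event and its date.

The feature branch is merged: Jan 20, 2006.
The artifact is published: Jan 20, 2006 + 9 days = Jan 29, 2006.
Staging deployment finishes: Jan 29, 2006 + 26 days = Feb 24, 2006.
The release is announced: Feb 24, 2006 + 80 days = May 15, 2006.
The canary is promoted: Apr 13, 2006.
Production rollout completes: Apr 13, 2006 + 29 days = May 12, 2006.
Comparing: the release is announced on May 15, 2006 vs production rollout completes on May 12, 2006. Earlier: production rollout completes.

Production rollout completes — May 12, 2006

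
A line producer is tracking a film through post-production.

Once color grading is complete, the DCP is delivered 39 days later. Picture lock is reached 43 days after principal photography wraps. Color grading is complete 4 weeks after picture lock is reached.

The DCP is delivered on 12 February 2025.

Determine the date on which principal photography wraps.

The DCP is delivered: Feb 12, 2025.
Color grading is complete: Feb 12, 2025 − 39 days = Jan 4, 2025.
Picture lock is reached: Jan 4, 2025 − 4 weeks = Dec 7, 2024.
Principal photography wraps: Dec 7, 2024 − 43 days = Oct 25, 2024.

25 October 2024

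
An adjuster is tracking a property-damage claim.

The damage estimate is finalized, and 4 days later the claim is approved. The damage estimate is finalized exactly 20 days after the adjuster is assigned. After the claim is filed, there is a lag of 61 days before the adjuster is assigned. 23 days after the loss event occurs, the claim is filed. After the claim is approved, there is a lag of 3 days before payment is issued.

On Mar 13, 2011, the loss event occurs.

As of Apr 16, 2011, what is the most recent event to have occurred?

The loss event occurs: Mar 13, 2011.
The claim is filed: Mar 13, 2011 + 23 days = Apr 5, 2011.
The adjuster is assigned: Apr 5, 2011 + 61 days = Jun 5, 2011.
The damage estimate is finalized: Jun 5, 2011 + 20 days = Jun 25, 2011.
The claim is approved: Jun 25, 2011 + 4 days = Jun 29, 2011.
Payment is issued: Jun 29, 2011 + 3 days = Jul 2, 2011.
Apr 16, 2011 falls between when the claim is filed (Apr 5, 2011) and when the adjuster is assigned (Jun 5, 2011).

The claim is filed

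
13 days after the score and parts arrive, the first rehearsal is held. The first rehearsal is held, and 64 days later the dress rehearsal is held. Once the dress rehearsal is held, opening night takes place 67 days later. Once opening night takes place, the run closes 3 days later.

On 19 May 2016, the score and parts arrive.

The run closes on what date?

The score and parts arrive: May 19, 2016.
The first rehearsal is held: May 19, 2016 + 13 days = Jun 1, 2016.
The dress rehearsal is held: Jun 1, 2016 + 64 days = Aug 4, 2016.
Opening night takes place: Aug 4, 2016 + 67 days = Oct 10, 2016.
The run closes: Oct 10, 2016 + 3 days = Oct 13, 2016.

13 October 2016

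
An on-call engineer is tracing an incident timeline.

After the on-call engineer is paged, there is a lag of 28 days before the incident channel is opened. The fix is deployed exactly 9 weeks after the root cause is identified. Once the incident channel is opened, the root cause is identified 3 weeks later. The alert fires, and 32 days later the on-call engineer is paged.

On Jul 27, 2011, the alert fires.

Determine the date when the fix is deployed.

The alert fires: Jul 27, 2011.
The on-call engineer is paged: Jul 27, 2011 + 32 days = Aug 28, 2011.
The incident channel is opened: Aug 28, 2011 + 28 days = Sep 25, 2011.
The root cause is identified: Sep 25, 2011 + 3 weeks = Oct 16, 2011.
The fix is deployed: Oct 16, 2011 + 9 weeks = Dec 18, 2011.

Dec 18, 2011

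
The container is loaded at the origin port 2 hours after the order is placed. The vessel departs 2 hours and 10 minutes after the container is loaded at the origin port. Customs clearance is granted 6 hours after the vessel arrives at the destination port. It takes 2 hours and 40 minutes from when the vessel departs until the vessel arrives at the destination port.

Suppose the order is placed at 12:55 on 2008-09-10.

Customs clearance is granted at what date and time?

01:45 on 2008-09-11

The order is placed: 12:55 Sep 10, 2008.
The container is loaded at the origin port: 12:55 Sep 10, 2008 + 2h = 14:55 Sep 10, 2008.
The vessel departs: 14:55 Sep 10, 2008 + 2h10m = 17:05 Sep 10, 2008.
The vessel arrives at the destination port: 17:05 Sep 10, 2008 + 2h40m = 19:45 Sep 10, 2008.
Customs clearance is granted: 19:45 Sep 10, 2008 + 6h = 01:45 Sep 11, 2008.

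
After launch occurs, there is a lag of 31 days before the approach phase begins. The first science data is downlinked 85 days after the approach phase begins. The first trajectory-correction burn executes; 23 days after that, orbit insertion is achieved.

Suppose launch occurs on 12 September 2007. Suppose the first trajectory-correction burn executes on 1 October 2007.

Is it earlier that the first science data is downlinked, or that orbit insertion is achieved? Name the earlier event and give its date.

Launch occurs: Sep 12, 2007.
The approach phase begins: Sep 12, 2007 + 31 days = Oct 13, 2007.
The first science data is downlinked: Oct 13, 2007 + 85 days = Jan 6, 2008.
The first trajectory-correction burn executes: Oct 1, 2007.
Orbit insertion is achieved: Oct 1, 2007 + 23 days = Oct 24, 2007.
Comparing: the first science data is downlinked on Jan 6, 2008 vs orbit insertion is achieved on Oct 24, 2007. Earlier: orbit insertion is achieved.

Orbit insertion is achieved — 24 October 2007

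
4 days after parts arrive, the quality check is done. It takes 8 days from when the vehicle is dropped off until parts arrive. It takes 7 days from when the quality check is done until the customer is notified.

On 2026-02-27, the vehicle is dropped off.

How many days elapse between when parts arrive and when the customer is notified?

Causal path: parts arrive → the quality check is done → the customer is notified.
Total delay along the path: 4 + 7 = 11 days.

11 days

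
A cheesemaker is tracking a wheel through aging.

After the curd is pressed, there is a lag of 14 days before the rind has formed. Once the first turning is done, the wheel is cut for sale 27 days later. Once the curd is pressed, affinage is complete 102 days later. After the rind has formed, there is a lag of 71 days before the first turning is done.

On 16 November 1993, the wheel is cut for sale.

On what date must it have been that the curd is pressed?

27 July 1993

The wheel is cut for sale: Nov 16, 1993.
The first turning is done: Nov 16, 1993 − 27 days = Oct 20, 1993.
The rind has formed: Oct 20, 1993 − 71 days = Aug 10, 1993.
The curd is pressed: Aug 10, 1993 − 14 days = Jul 27, 1993.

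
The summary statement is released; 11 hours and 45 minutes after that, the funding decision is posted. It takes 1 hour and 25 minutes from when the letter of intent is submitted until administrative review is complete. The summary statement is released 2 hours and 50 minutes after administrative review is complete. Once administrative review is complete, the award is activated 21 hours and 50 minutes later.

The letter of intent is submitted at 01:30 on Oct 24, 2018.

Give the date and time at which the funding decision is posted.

17:30 on Oct 24, 2018

The letter of intent is submitted: 01:30 Oct 24, 2018.
Administrative review is complete: 01:30 Oct 24, 2018 + 1h25m = 02:55 Oct 24, 2018.
The summary statement is released: 02:55 Oct 24, 2018 + 2h50m = 05:45 Oct 24, 2018.
The funding decision is posted: 05:45 Oct 24, 2018 + 11h45m = 17:30 Oct 24, 2018.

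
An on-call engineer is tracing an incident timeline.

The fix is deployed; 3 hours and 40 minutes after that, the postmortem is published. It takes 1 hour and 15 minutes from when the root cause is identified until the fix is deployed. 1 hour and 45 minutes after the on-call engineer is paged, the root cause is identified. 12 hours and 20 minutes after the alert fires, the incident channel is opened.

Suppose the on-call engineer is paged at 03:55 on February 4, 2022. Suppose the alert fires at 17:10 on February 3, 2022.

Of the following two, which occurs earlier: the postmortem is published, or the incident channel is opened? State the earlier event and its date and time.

The on-call engineer is paged: 03:55 Feb 4, 2022.
The root cause is identified: 03:55 Feb 4, 2022 + 1h45m = 05:40 Feb 4, 2022.
The fix is deployed: 05:40 Feb 4, 2022 + 1h15m = 06:55 Feb 4, 2022.
The postmortem is published: 06:55 Feb 4, 2022 + 3h40m = 10:35 Feb 4, 2022.
The alert fires: 17:10 Feb 3, 2022.
The incident channel is opened: 17:10 Feb 3, 2022 + 12h20m = 05:30 Feb 4, 2022.
Comparing: the postmortem is published at 10:35 Feb 4, 2022 vs the incident channel is opened at 05:30 Feb 4, 2022. Earlier: the incident channel is opened.

The incident channel is opened — 05:30 on February 4, 2022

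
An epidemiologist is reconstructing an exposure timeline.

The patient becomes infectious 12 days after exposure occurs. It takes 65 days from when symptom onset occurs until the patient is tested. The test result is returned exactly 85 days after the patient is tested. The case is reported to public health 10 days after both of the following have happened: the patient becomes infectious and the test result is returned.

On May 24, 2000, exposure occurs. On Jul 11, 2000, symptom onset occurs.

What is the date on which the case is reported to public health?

Dec 18, 2000

Exposure occurs: May 24, 2000.
The patient becomes infectious: May 24, 2000 + 12 days = Jun 5, 2000.
Symptom onset occurs: Jul 11, 2000.
The patient is tested: Jul 11, 2000 + 65 days = Sep 14, 2000.
The test result is returned: Sep 14, 2000 + 85 days = Dec 8, 2000.
Both prerequisites met — the patient becomes infectious (Jun 5, 2000), the test result is returned (Dec 8, 2000); the later is Dec 8, 2000.
The case is reported to public health: Dec 8, 2000 + 10 days = Dec 18, 2000.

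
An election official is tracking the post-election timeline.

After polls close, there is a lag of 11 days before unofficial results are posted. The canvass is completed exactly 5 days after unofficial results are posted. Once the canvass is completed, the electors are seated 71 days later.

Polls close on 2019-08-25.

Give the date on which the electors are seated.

Polls close: Aug 25, 2019.
Unofficial results are posted: Aug 25, 2019 + 11 days = Sep 5, 2019.
The canvass is completed: Sep 5, 2019 + 5 days = Sep 10, 2019.
The electors are seated: Sep 10, 2019 + 71 days = Nov 20, 2019.

2019-11-20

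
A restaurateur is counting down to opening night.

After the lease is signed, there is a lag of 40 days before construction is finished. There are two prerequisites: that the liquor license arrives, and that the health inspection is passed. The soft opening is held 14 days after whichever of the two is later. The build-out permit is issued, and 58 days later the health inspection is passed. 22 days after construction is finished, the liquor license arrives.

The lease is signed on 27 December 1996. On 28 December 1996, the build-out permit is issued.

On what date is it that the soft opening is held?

The lease is signed: Dec 27, 1996.
Construction is finished: Dec 27, 1996 + 40 days = Feb 5, 1997.
The liquor license arrives: Feb 5, 1997 + 22 days = Feb 27, 1997.
The build-out permit is issued: Dec 28, 1996.
The health inspection is passed: Dec 28, 1996 + 58 days = Feb 24, 1997.
Both prerequisites met — the liquor license arrives (Feb 27, 1997), the health inspection is passed (Feb 24, 1997); the later is Feb 27, 1997.
The soft opening is held: Feb 27, 1997 + 14 days = Mar 13, 1997.

13 March 1997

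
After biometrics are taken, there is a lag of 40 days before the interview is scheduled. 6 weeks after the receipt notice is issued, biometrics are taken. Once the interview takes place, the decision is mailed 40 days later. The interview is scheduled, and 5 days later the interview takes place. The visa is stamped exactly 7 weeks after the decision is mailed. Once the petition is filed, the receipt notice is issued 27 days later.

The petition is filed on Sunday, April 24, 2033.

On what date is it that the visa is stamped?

The petition is filed: Apr 24, 2033.
The receipt notice is issued: Apr 24, 2033 + 27 days = May 21, 2033.
Biometrics are taken: May 21, 2033 + 6 weeks = Jul 2, 2033.
The interview is scheduled: Jul 2, 2033 + 40 days = Aug 11, 2033.
The interview takes place: Aug 11, 2033 + 5 days = Aug 16, 2033.
The decision is mailed: Aug 16, 2033 + 40 days = Sep 25, 2033.
The visa is stamped: Sep 25, 2033 + 7 weeks = Nov 13, 2033.

Sunday, November 13, 2033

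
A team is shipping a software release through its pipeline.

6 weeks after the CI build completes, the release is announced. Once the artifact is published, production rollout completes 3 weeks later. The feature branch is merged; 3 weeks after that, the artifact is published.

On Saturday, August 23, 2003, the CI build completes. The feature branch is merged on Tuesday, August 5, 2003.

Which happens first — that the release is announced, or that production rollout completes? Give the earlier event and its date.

The CI build completes: Aug 23, 2003.
The release is announced: Aug 23, 2003 + 6 weeks = Oct 4, 2003.
The feature branch is merged: Aug 5, 2003.
The artifact is published: Aug 5, 2003 + 3 weeks = Aug 26, 2003.
Production rollout completes: Aug 26, 2003 + 3 weeks = Sep 16, 2003.
Comparing: the release is announced on Oct 4, 2003 vs production rollout completes on Sep 16, 2003. Earlier: production rollout completes.

Production rollout completes — Tuesday, September 16, 2003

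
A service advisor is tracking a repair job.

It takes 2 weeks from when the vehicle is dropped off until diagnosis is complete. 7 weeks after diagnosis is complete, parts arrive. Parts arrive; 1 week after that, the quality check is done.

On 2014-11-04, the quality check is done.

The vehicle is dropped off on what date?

2014-08-26

The quality check is done: Nov 4, 2014.
Parts arrive: Nov 4, 2014 − 1 week = Oct 28, 2014.
Diagnosis is complete: Oct 28, 2014 − 7 weeks = Sep 9, 2014.
The vehicle is dropped off: Sep 9, 2014 − 2 weeks = Aug 26, 2014.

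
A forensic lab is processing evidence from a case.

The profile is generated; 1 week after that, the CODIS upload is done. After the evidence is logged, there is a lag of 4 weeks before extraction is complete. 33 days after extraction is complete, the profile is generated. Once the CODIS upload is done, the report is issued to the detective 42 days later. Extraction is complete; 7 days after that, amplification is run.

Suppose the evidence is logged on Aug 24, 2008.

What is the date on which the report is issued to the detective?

The evidence is logged: Aug 24, 2008.
Extraction is complete: Aug 24, 2008 + 4 weeks = Sep 21, 2008.
The profile is generated: Sep 21, 2008 + 33 days = Oct 24, 2008.
The CODIS upload is done: Oct 24, 2008 + 1 week = Oct 31, 2008.
The report is issued to the detective: Oct 31, 2008 + 42 days = Dec 12, 2008.

Dec 12, 2008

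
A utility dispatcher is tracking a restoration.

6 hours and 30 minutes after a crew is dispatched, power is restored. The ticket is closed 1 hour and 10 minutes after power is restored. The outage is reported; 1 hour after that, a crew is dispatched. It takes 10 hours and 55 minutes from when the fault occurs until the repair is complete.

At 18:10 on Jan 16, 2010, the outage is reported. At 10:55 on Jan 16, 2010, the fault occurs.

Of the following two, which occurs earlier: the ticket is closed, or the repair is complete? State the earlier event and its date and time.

The repair is complete — 21:50 on Jan 16, 2010

The outage is reported: 18:10 Jan 16, 2010.
A crew is dispatched: 18:10 Jan 16, 2010 + 1h = 19:10 Jan 16, 2010.
Power is restored: 19:10 Jan 16, 2010 + 6h30m = 01:40 Jan 17, 2010.
The ticket is closed: 01:40 Jan 17, 2010 + 1h10m = 02:50 Jan 17, 2010.
The fault occurs: 10:55 Jan 16, 2010.
The repair is complete: 10:55 Jan 16, 2010 + 10h55m = 21:50 Jan 16, 2010.
Comparing: the ticket is closed at 02:50 Jan 17, 2010 vs the repair is complete at 21:50 Jan 16, 2010. Earlier: the repair is complete.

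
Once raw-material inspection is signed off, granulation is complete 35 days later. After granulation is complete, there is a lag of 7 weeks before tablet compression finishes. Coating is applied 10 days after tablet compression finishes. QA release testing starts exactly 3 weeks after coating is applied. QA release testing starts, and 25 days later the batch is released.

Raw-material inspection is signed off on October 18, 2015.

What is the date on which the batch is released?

March 6, 2016

Raw-material inspection is signed off: Oct 18, 2015.
Granulation is complete: Oct 18, 2015 + 35 days = Nov 22, 2015.
Tablet compression finishes: Nov 22, 2015 + 7 weeks = Jan 10, 2016.
Coating is applied: Jan 10, 2016 + 10 days = Jan 20, 2016.
QA release testing starts: Jan 20, 2016 + 3 weeks = Feb 10, 2016.
The batch is released: Feb 10, 2016 + 25 days = Mar 6, 2016.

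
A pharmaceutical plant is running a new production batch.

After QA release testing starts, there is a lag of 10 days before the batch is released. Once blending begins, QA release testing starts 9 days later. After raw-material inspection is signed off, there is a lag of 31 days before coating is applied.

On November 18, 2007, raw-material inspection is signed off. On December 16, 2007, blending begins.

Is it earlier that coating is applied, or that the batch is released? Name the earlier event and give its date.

Raw-material inspection is signed off: Nov 18, 2007.
Coating is applied: Nov 18, 2007 + 31 days = Dec 19, 2007.
Blending begins: Dec 16, 2007.
QA release testing starts: Dec 16, 2007 + 9 days = Dec 25, 2007.
The batch is released: Dec 25, 2007 + 10 days = Jan 4, 2008.
Comparing: coating is applied on Dec 19, 2007 vs the batch is released on Jan 4, 2008. Earlier: coating is applied.

Coating is applied — December 19, 2007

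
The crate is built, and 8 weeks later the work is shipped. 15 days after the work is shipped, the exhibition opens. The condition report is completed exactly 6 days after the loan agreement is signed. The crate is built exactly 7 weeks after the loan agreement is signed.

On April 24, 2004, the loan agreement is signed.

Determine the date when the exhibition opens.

August 22, 2004

The loan agreement is signed: Apr 24, 2004.
The crate is built: Apr 24, 2004 + 7 weeks = Jun 12, 2004.
The work is shipped: Jun 12, 2004 + 8 weeks = Aug 7, 2004.
The exhibition opens: Aug 7, 2004 + 15 days = Aug 22, 2004.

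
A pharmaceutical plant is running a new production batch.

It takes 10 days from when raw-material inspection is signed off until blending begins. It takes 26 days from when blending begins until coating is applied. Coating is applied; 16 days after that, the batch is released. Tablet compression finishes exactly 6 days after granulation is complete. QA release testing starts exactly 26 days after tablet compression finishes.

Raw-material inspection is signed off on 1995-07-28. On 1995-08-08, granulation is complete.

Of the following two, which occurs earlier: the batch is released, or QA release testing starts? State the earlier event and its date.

Raw-material inspection is signed off: Jul 28, 1995.
Blending begins: Jul 28, 1995 + 10 days = Aug 7, 1995.
Coating is applied: Aug 7, 1995 + 26 days = Sep 2, 1995.
The batch is released: Sep 2, 1995 + 16 days = Sep 18, 1995.
Granulation is complete: Aug 8, 1995.
Tablet compression finishes: Aug 8, 1995 + 6 days = Aug 14, 1995.
QA release testing starts: Aug 14, 1995 + 26 days = Sep 9, 1995.
Comparing: the batch is released on Sep 18, 1995 vs QA release testing starts on Sep 9, 1995. Earlier: QA release testing starts.

QA release testing starts — 1995-09-09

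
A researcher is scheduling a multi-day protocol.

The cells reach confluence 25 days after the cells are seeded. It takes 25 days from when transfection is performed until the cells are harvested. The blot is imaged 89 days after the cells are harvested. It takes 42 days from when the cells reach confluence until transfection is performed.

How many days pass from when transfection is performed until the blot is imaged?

Causal path: transfection is performed → the cells are harvested → the blot is imaged.
Total delay along the path: 25 + 89 = 114 days.

114 days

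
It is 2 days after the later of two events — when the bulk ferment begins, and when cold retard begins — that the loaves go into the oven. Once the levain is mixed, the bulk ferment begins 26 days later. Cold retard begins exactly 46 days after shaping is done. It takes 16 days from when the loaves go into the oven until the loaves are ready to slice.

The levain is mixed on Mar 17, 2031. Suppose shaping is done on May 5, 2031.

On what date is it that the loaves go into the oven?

The levain is mixed: Mar 17, 2031.
The bulk ferment begins: Mar 17, 2031 + 26 days = Apr 12, 2031.
Shaping is done: May 5, 2031.
Cold retard begins: May 5, 2031 + 46 days = Jun 20, 2031.
Both prerequisites met — the bulk ferment begins (Apr 12, 2031), cold retard begins (Jun 20, 2031); the later is Jun 20, 2031.
The loaves go into the oven: Jun 20, 2031 + 2 days = Jun 22, 2031.

Jun 22, 2031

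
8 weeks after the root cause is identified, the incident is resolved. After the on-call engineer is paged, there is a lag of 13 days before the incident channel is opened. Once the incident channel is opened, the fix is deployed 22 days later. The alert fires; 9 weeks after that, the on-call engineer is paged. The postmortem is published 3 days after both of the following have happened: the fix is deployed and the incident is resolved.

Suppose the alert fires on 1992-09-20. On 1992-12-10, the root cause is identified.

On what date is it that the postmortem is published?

1993-02-07

The alert fires: Sep 20, 1992.
The on-call engineer is paged: Sep 20, 1992 + 9 weeks = Nov 22, 1992.
The incident channel is opened: Nov 22, 1992 + 13 days = Dec 5, 1992.
The fix is deployed: Dec 5, 1992 + 22 days = Dec 27, 1992.
The root cause is identified: Dec 10, 1992.
The incident is resolved: Dec 10, 1992 + 8 weeks = Feb 4, 1993.
Both prerequisites met — the fix is deployed (Dec 27, 1992), the incident is resolved (Feb 4, 1993); the later is Feb 4, 1993.
The postmortem is published: Feb 4, 1993 + 3 days = Feb 7, 1993.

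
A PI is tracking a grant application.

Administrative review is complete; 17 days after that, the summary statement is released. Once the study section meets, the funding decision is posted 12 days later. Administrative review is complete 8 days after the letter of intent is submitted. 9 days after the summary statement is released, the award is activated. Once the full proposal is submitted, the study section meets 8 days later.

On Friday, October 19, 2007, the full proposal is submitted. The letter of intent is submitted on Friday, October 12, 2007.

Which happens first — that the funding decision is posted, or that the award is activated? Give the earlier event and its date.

The full proposal is submitted: Oct 19, 2007.
The study section meets: Oct 19, 2007 + 8 days = Oct 27, 2007.
The funding decision is posted: Oct 27, 2007 + 12 days = Nov 8, 2007.
The letter of intent is submitted: Oct 12, 2007.
Administrative review is complete: Oct 12, 2007 + 8 days = Oct 20, 2007.
The summary statement is released: Oct 20, 2007 + 17 days = Nov 6, 2007.
The award is activated: Nov 6, 2007 + 9 days = Nov 15, 2007.
Comparing: the funding decision is posted on Nov 8, 2007 vs the award is activated on Nov 15, 2007. Earlier: the funding decision is posted.

The funding decision is posted — Thursday, November 8, 2007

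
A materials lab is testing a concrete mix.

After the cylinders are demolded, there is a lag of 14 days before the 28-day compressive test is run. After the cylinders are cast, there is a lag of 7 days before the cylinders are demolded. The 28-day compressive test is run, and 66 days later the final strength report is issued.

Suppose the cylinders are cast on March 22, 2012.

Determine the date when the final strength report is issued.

The cylinders are cast: Mar 22, 2012.
The cylinders are demolded: Mar 22, 2012 + 7 days = Mar 29, 2012.
The 28-day compressive test is run: Mar 29, 2012 + 14 days = Apr 12, 2012.
The final strength report is issued: Apr 12, 2012 + 66 days = Jun 17, 2012.

June 17, 2012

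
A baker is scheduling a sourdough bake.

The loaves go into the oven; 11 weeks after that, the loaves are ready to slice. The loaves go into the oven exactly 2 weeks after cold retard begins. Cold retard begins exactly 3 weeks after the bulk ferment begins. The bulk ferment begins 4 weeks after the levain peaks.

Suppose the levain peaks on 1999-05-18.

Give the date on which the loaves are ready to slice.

The levain peaks: May 18, 1999.
The bulk ferment begins: May 18, 1999 + 4 weeks = Jun 15, 1999.
Cold retard begins: Jun 15, 1999 + 3 weeks = Jul 6, 1999.
The loaves go into the oven: Jul 6, 1999 + 2 weeks = Jul 20, 1999.
The loaves are ready to slice: Jul 20, 1999 + 11 weeks = Oct 5, 1999.

1999-10-05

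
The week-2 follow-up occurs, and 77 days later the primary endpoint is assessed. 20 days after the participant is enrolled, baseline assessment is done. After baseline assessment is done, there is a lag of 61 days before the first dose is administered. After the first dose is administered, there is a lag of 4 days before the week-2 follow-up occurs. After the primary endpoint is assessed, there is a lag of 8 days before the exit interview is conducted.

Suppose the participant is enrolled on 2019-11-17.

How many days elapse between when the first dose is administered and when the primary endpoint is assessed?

Causal path: the first dose is administered → the week-2 follow-up occurs → the primary endpoint is assessed.
Total delay along the path: 4 + 77 = 81 days.

81 days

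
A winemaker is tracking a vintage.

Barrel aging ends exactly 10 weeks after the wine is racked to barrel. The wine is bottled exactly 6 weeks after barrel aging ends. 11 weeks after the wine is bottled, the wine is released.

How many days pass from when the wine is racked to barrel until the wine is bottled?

112 days

Causal path: the wine is racked to barrel → barrel aging ends → the wine is bottled.
Total delay along the path: 10 + 6 weeks = 16 weeks = 112 days.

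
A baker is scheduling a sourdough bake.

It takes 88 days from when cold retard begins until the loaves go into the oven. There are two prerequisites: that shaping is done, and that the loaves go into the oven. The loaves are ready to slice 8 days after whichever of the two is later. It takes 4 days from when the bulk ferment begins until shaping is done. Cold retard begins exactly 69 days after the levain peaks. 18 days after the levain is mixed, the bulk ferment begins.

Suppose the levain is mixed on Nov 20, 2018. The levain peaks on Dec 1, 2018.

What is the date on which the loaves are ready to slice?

The levain is mixed: Nov 20, 2018.
The bulk ferment begins: Nov 20, 2018 + 18 days = Dec 8, 2018.
Shaping is done: Dec 8, 2018 + 4 days = Dec 12, 2018.
The levain peaks: Dec 1, 2018.
Cold retard begins: Dec 1, 2018 + 69 days = Feb 8, 2019.
The loaves go into the oven: Feb 8, 2019 + 88 days = May 7, 2019.
Both prerequisites met — shaping is done (Dec 12, 2018), the loaves go into the oven (May 7, 2019); the later is May 7, 2019.
The loaves are ready to slice: May 7, 2019 + 8 days = May 15, 2019.

May 15, 2019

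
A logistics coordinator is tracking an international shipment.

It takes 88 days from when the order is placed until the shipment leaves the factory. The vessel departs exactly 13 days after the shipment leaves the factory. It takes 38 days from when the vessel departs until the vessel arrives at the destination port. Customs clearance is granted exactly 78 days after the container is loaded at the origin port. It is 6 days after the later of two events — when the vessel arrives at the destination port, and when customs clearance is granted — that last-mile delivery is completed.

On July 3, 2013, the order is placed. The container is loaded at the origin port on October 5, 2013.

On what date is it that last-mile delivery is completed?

December 28, 2013

The order is placed: Jul 3, 2013.
The shipment leaves the factory: Jul 3, 2013 + 88 days = Sep 29, 2013.
The vessel departs: Sep 29, 2013 + 13 days = Oct 12, 2013.
The vessel arrives at the destination port: Oct 12, 2013 + 38 days = Nov 19, 2013.
The container is loaded at the origin port: Oct 5, 2013.
Customs clearance is granted: Oct 5, 2013 + 78 days = Dec 22, 2013.
Both prerequisites met — the vessel arrives at the destination port (Nov 19, 2013), customs clearance is granted (Dec 22, 2013); the later is Dec 22, 2013.
Last-mile delivery is completed: Dec 22, 2013 + 6 days = Dec 28, 2013.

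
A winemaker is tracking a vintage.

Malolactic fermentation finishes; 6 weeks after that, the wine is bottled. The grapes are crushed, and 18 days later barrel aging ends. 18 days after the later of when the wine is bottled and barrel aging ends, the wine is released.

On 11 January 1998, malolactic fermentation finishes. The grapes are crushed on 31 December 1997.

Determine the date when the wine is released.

12 March 1998

Malolactic fermentation finishes: Jan 11, 1998.
The wine is bottled: Jan 11, 1998 + 6 weeks = Feb 22, 1998.
The grapes are crushed: Dec 31, 1997.
Barrel aging ends: Dec 31, 1997 + 18 days = Jan 18, 1998.
Both prerequisites met — the wine is bottled (Feb 22, 1998), barrel aging ends (Jan 18, 1998); the later is Feb 22, 1998.
The wine is released: Feb 22, 1998 + 18 days = Mar 12, 1998.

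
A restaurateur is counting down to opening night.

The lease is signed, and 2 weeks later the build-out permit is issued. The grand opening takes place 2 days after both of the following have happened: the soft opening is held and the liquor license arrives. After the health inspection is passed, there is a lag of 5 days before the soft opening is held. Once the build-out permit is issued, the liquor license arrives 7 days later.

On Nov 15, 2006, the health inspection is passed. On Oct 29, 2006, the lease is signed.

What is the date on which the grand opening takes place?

Nov 22, 2006

The health inspection is passed: Nov 15, 2006.
The soft opening is held: Nov 15, 2006 + 5 days = Nov 20, 2006.
The lease is signed: Oct 29, 2006.
The build-out permit is issued: Oct 29, 2006 + 2 weeks = Nov 12, 2006.
The liquor license arrives: Nov 12, 2006 + 7 days = Nov 19, 2006.
Both prerequisites met — the soft opening is held (Nov 20, 2006), the liquor license arrives (Nov 19, 2006); the later is Nov 20, 2006.
The grand opening takes place: Nov 20, 2006 + 2 days = Nov 22, 2006.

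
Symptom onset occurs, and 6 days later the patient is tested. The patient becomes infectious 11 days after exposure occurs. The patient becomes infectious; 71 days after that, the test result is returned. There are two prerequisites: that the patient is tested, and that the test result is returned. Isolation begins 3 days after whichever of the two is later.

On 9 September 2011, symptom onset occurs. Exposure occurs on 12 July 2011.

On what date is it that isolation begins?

5 October 2011

Symptom onset occurs: Sep 9, 2011.
The patient is tested: Sep 9, 2011 + 6 days = Sep 15, 2011.
Exposure occurs: Jul 12, 2011.
The patient becomes infectious: Jul 12, 2011 + 11 days = Jul 23, 2011.
The test result is returned: Jul 23, 2011 + 71 days = Oct 2, 2011.
Both prerequisites met — the patient is tested (Sep 15, 2011), the test result is returned (Oct 2, 2011); the later is Oct 2, 2011.
Isolation begins: Oct 2, 2011 + 3 days = Oct 5, 2011.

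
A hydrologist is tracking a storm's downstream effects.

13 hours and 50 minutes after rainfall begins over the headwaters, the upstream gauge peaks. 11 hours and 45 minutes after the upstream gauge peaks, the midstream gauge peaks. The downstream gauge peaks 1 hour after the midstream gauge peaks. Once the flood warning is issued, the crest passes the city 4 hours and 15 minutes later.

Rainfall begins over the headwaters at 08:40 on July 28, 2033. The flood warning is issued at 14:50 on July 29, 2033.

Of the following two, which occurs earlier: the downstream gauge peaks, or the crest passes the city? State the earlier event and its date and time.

The downstream gauge peaks — 11:15 on July 29, 2033

Rainfall begins over the headwaters: 08:40 Jul 28, 2033.
The upstream gauge peaks: 08:40 Jul 28, 2033 + 13h50m = 22:30 Jul 28, 2033.
The midstream gauge peaks: 22:30 Jul 28, 2033 + 11h45m = 10:15 Jul 29, 2033.
The downstream gauge peaks: 10:15 Jul 29, 2033 + 1h = 11:15 Jul 29, 2033.
The flood warning is issued: 14:50 Jul 29, 2033.
The crest passes the city: 14:50 Jul 29, 2033 + 4h15m = 19:05 Jul 29, 2033.
Comparing: the downstream gauge peaks at 11:15 Jul 29, 2033 vs the crest passes the city at 19:05 Jul 29, 2033. Earlier: the downstream gauge peaks.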